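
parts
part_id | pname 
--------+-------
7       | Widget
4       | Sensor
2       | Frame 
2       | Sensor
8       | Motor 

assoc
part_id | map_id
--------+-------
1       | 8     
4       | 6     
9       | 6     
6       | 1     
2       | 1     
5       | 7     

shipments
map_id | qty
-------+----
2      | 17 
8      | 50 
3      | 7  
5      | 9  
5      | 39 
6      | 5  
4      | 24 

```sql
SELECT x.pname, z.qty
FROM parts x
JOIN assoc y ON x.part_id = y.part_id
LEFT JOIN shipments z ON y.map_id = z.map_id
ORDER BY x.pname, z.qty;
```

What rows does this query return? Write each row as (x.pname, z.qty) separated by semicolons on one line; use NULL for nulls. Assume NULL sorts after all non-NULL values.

(Frame, NULL); (Sensor, 5); (Sensor, NULL)

Step 1 — x INNER JOIN y on part_id → 3 row(s).
Then LEFT JOIN `shipments z` on map_id: each of those 3 rows is kept; rows whose y.map_id has no match in z get NULL for z's columns.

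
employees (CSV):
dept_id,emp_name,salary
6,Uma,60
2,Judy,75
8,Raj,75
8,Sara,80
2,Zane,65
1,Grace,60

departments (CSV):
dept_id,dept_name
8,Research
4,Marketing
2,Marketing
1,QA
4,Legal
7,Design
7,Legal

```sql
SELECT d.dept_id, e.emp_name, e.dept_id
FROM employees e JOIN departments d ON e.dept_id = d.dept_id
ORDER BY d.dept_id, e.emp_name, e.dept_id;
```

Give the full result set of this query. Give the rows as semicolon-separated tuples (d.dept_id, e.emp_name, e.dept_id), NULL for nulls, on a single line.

INNER JOIN keeps only pairs where the ON condition holds.
Matching on e.dept_id = d.dept_id.
Matched pairs: 5.

(1, Grace, 1); (2, Judy, 2); (2, Zane, 2); (8, Raj, 8); (8, Sara, 8)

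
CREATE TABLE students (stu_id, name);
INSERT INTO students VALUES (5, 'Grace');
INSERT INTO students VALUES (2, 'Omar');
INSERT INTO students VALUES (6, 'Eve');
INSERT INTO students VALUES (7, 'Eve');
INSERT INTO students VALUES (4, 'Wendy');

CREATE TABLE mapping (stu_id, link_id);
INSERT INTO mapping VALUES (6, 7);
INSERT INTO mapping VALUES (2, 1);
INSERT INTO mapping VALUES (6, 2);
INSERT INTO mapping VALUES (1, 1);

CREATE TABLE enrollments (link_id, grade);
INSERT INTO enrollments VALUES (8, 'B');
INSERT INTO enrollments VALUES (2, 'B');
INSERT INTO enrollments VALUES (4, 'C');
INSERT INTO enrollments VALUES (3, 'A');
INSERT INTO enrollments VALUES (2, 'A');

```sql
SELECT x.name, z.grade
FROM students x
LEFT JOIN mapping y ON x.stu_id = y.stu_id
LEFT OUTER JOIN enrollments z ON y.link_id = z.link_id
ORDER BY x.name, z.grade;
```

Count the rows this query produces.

7

Joins associate left-to-right: students LEFT JOIN mapping on stu_id gives 6 intermediate row(s).
Then LEFT JOIN `enrollments z` on link_id: each of those 6 rows is kept; rows whose y.link_id has no match in z get NULL for z's columns.
Result: 7 row(s).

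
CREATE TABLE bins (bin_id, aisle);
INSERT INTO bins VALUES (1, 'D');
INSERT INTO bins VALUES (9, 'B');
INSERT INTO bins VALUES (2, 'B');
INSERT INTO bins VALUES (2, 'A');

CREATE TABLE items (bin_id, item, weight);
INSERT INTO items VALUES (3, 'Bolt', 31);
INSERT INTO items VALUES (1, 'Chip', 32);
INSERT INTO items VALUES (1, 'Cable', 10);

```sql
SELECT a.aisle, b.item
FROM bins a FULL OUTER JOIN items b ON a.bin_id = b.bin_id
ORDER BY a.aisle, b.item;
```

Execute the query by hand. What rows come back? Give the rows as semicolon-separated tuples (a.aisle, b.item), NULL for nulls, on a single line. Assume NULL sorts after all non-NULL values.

FULL OUTER JOIN keeps every row from both sides; unmatched rows get NULL for the other side's columns.
Matching on a.bin_id = b.bin_id.
- a (bin_id=1) pairs with 2 row(s) of b.
- a (bin_id=9) has no partner → padded with NULL.
- a (bin_id=2) has no partner → padded with NULL.
- a (bin_id=2) has no partner → padded with NULL.
- 1 b row(s) had no a match → kept, a columns NULL.
After projecting and ordering:
a.aisle | b.item
A | NULL
B | NULL
B | NULL
D | Cable
D | Chip
NULL | Bolt

(A, NULL); (B, NULL); (B, NULL); (D, Cable); (D, Chip); (NULL, Bolt)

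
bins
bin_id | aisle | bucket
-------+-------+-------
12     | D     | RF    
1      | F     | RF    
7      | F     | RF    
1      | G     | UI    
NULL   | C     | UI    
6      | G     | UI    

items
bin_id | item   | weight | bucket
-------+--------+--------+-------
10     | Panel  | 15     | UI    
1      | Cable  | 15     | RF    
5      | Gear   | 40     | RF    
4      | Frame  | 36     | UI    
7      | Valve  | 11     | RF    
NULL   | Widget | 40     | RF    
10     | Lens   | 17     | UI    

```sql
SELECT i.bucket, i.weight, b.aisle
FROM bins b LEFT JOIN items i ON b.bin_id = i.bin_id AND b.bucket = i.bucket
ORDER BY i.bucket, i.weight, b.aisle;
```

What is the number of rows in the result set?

6

LEFT JOIN keeps every row from `bins`; unmatched rows get NULL for `items`'s columns.
Matching on b.bin_id = i.bin_id AND b.bucket = i.bucket. A NULL in a compared column never satisfies the condition.
- b[0] bin_id=12, bucket=RF → no match; kept with NULLs on the i side.
- b[1] bin_id=1, bucket=RF → 1 match(es) in i → 1 row(s).
- b[2] bin_id=7, bucket=RF → 1 match(es) in i → 1 row(s).
- b[3] bin_id=1, bucket=UI → no match; kept with NULLs on the i side.
- b[4] bin_id=NULL, bucket=UI → no match; kept with NULLs on the i side.
- b[5] bin_id=6, bucket=UI → no match; kept with NULLs on the i side.
Total: 2 matched + 4 padded = 6 rows.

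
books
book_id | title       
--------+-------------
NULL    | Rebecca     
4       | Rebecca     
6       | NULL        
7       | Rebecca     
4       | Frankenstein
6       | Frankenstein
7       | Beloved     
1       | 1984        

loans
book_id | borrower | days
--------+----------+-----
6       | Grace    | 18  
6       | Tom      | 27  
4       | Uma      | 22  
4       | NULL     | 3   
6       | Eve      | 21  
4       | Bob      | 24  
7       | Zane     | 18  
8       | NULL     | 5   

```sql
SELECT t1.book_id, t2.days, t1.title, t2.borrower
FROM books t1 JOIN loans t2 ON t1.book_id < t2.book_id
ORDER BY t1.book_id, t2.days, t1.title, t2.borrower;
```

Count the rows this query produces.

24

INNER JOIN keeps only pairs where the ON condition holds.
Matching on t1.book_id < t2.book_id. A NULL in a compared column never satisfies the condition.
- t1 (book_id=NULL) has no partner → excluded.
- t1 (book_id=4) pairs with 5 row(s) of t2.
- t1 (book_id=6) pairs with 2 row(s) of t2.
- t1 (book_id=7) pairs with 1 row(s) of t2.
- t1 (book_id=4) pairs with 5 row(s) of t2.
- t1 (book_id=6) pairs with 2 row(s) of t2.
- t1 (book_id=7) pairs with 1 row(s) of t2.
- t1 (book_id=1) pairs with 8 row(s) of t2.
Total: 24 rows.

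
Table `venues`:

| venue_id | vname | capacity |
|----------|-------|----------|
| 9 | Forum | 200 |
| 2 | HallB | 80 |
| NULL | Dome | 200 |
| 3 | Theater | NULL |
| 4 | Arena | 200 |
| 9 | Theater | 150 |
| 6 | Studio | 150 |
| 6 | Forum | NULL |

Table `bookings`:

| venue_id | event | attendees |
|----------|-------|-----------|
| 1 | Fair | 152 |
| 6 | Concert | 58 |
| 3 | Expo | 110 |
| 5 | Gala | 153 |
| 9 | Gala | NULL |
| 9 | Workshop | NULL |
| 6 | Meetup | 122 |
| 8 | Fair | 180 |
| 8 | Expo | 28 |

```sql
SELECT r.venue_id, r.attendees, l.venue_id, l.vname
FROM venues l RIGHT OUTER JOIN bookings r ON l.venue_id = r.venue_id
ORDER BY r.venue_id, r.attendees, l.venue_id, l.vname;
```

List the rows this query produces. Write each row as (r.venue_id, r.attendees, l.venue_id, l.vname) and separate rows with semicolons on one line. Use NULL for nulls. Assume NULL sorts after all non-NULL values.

(1, 152, NULL, NULL); (3, 110, 3, Theater); (5, 153, NULL, NULL); (6, 58, 6, Forum); (6, 58, 6, Studio); (6, 122, 6, Forum); (6, 122, 6, Studio); (8, 28, NULL, NULL); (8, 180, NULL, NULL); (9, NULL, 9, Forum); (9, NULL, 9, Forum); (9, NULL, 9, Theater); (9, NULL, 9, Theater)

RIGHT JOIN keeps every row from `bookings`; unmatched rows get NULL for `venues`'s columns.
Matching on l.venue_id = r.venue_id. A NULL in a compared column never satisfies the condition.
Matched pairs: 9; unmatched r rows kept: 4.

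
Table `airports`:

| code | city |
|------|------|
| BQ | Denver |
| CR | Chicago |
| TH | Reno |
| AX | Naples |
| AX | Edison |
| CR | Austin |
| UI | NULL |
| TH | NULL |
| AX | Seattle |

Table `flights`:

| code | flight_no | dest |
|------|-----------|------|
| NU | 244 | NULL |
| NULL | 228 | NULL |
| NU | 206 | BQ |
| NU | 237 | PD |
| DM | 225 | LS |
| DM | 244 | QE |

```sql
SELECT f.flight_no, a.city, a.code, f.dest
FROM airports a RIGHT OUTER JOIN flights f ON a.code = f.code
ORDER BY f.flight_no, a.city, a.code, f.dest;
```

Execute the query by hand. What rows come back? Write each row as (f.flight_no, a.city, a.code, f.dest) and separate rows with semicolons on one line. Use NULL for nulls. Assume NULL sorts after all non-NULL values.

(206, NULL, NULL, BQ); (225, NULL, NULL, LS); (228, NULL, NULL, NULL); (237, NULL, NULL, PD); (244, NULL, NULL, QE); (244, NULL, NULL, NULL)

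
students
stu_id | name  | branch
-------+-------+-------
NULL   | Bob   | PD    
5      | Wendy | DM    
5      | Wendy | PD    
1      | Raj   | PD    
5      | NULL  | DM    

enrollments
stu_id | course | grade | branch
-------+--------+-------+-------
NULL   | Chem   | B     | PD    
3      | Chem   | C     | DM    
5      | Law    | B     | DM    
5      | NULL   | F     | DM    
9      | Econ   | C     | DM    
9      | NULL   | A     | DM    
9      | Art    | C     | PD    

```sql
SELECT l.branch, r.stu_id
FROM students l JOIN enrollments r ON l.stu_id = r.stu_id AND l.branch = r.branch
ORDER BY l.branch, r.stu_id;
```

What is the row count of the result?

4

INNER JOIN keeps only pairs where the ON condition holds.
Matching on l.stu_id = r.stu_id AND l.branch = r.branch. A NULL in a compared column never satisfies the condition.
- l[0] stu_id=NULL, branch=PD → no match; dropped.
- l[1] stu_id=5, branch=DM → 2 match(es) in r → 2 row(s).
- l[2] stu_id=5, branch=PD → no match; dropped.
- l[3] stu_id=1, branch=PD → no match; dropped.
- l[4] stu_id=5, branch=DM → 2 match(es) in r → 2 row(s).
Total: 4 rows.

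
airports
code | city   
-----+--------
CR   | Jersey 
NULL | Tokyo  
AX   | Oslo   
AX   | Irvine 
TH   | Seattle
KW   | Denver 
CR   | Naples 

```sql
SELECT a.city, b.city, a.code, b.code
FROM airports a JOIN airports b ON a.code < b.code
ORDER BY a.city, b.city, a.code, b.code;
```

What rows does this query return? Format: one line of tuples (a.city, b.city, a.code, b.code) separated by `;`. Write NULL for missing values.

(Denver, Seattle, KW, TH); (Irvine, Denver, AX, KW); (Irvine, Jersey, AX, CR); (Irvine, Naples, AX, CR); (Irvine, Seattle, AX, TH); (Jersey, Denver, CR, KW); (Jersey, Seattle, CR, TH); (Naples, Denver, CR, KW); (Naples, Seattle, CR, TH); (Oslo, Denver, AX, KW); (Oslo, Jersey, AX, CR); (Oslo, Naples, AX, CR); (Oslo, Seattle, AX, TH)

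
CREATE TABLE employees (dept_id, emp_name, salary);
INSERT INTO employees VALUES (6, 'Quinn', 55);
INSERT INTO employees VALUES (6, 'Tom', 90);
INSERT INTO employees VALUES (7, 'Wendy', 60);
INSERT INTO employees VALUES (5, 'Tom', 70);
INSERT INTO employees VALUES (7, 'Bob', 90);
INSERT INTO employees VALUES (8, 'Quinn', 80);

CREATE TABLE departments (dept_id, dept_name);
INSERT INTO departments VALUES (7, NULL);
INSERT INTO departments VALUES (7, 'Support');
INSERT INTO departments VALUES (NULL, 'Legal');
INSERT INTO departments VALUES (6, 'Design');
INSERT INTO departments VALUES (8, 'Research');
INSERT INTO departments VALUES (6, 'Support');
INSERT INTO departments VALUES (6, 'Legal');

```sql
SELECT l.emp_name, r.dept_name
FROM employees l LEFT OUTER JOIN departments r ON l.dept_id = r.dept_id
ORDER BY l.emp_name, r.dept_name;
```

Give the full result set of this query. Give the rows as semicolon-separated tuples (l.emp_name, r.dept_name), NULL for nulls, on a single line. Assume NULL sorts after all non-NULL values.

(Bob, Support); (Bob, NULL); (Quinn, Design); (Quinn, Legal); (Quinn, Research); (Quinn, Support); (Tom, Design); (Tom, Legal); (Tom, Support); (Tom, NULL); (Wendy, Support); (Wendy, NULL)

LEFT JOIN keeps every row from `employees`; unmatched rows get NULL for `departments`'s columns.
Matching on l.dept_id = r.dept_id. A NULL in a compared column never satisfies the condition.
- l (dept_id=6) pairs with 3 row(s) of r.
- l (dept_id=6) pairs with 3 row(s) of r.
- l (dept_id=7) pairs with 2 row(s) of r.
- l (dept_id=5) has no partner → padded with NULL.
- l (dept_id=7) pairs with 2 row(s) of r.
- l (dept_id=8) pairs with 1 row(s) of r.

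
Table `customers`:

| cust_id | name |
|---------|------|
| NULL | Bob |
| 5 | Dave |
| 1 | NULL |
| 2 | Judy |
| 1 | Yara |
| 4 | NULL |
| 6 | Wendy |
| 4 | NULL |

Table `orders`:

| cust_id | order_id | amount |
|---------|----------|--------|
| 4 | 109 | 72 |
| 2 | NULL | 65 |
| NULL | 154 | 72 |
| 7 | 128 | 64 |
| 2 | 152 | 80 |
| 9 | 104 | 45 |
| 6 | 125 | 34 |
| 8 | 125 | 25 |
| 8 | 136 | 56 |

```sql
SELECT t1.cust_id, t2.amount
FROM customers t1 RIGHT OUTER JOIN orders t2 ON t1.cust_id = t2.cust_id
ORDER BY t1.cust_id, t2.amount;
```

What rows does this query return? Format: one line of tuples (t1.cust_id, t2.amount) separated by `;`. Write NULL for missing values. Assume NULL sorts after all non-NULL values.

(2, 65); (2, 80); (4, 72); (4, 72); (6, 34); (NULL, 25); (NULL, 45); (NULL, 56); (NULL, 64); (NULL, 72)

RIGHT JOIN keeps every row from `orders`; unmatched rows get NULL for `customers`'s columns.
Matching on t1.cust_id = t2.cust_id. A NULL in a compared column never satisfies the condition.
- cust_id=NULL: no matching t2 row.
- cust_id=5: no matching t2 row.
- cust_id=1: no matching t2 row.
- cust_id=2: 2 matching t2 row(s), so 2 row(s) emitted.
- cust_id=1: no matching t2 row.
- cust_id=4: 1 matching t2 row(s), so 1 row(s) emitted.
- cust_id=6: 1 matching t2 row(s), so 1 row(s) emitted.
- cust_id=4: 1 matching t2 row(s), so 1 row(s) emitted.
- plus 5 unmatched t2 row(s), each kept with NULL t1 columns.
After projecting and ordering:
t1.cust_id | t2.amount
2 | 65
2 | 80
4 | 72
4 | 72
6 | 34
NULL | 25
NULL | 45
NULL | 56
NULL | 64
NULL | 72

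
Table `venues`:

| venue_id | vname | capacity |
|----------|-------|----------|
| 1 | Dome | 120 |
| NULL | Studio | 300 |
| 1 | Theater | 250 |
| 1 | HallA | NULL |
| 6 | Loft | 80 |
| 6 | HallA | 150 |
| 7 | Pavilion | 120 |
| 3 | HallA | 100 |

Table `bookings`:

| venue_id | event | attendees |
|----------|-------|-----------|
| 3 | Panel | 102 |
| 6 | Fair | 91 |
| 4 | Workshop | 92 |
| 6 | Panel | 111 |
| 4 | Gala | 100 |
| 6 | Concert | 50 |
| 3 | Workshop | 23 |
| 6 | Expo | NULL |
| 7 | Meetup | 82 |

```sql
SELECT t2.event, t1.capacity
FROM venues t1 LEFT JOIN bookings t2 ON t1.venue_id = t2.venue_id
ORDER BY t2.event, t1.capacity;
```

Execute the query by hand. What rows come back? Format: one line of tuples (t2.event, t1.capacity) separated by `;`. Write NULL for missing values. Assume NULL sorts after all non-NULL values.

(Concert, 80); (Concert, 150); (Expo, 80); (Expo, 150); (Fair, 80); (Fair, 150); (Meetup, 120); (Panel, 80); (Panel, 100); (Panel, 150); (Workshop, 100); (NULL, 120); (NULL, 250); (NULL, 300); (NULL, NULL)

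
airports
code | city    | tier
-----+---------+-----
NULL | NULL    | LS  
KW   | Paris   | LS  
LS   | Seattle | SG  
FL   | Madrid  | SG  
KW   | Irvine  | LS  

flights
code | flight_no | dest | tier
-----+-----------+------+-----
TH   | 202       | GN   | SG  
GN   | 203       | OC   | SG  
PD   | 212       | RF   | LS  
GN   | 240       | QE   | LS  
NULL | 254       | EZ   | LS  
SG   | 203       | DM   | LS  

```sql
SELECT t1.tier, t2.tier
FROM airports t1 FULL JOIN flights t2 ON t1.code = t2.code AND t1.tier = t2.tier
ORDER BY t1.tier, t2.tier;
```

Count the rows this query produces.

11

FULL OUTER JOIN keeps every row from both sides; unmatched rows get NULL for the other side's columns.
Matching on t1.code = t2.code AND t1.tier = t2.tier. A NULL in a compared column never satisfies the condition.
- t1 row (code=NULL, tier=LS): no match → kept, t2 columns NULL.
- t1 row (code=KW, tier=LS): no match → kept, t2 columns NULL.
- t1 row (code=LS, tier=SG): no match → kept, t2 columns NULL.
- t1 row (code=FL, tier=SG): no match → kept, t2 columns NULL.
- t1 row (code=KW, tier=LS): no match → kept, t2 columns NULL.
- plus 6 unmatched t2 row(s), each kept with NULL t1 columns.
Total: 0 matched + 11 padded = 11 rows.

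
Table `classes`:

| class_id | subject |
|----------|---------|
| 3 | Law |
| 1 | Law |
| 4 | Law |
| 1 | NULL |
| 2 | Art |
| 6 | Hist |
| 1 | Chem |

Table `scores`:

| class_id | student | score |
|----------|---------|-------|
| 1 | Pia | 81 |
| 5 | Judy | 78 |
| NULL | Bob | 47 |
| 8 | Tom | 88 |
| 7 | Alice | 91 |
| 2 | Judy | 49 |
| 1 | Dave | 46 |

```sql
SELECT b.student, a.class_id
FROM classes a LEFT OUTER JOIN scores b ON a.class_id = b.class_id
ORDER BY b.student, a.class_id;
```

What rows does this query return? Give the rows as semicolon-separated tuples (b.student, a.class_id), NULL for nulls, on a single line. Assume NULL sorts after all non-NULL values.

LEFT JOIN keeps every row from `classes`; unmatched rows get NULL for `scores`'s columns.
Matching on a.class_id = b.class_id. A NULL in a compared column never satisfies the condition.
- a (class_id=3) has no partner → padded with NULL.
- a (class_id=1) pairs with 2 row(s) of b.
- a (class_id=4) has no partner → padded with NULL.
- a (class_id=1) pairs with 2 row(s) of b.
- a (class_id=2) pairs with 1 row(s) of b.
- a (class_id=6) has no partner → padded with NULL.
- a (class_id=1) pairs with 2 row(s) of b.
After projecting and ordering:
b.student | a.class_id
Dave | 1
Dave | 1
Dave | 1
Judy | 2
Pia | 1
Pia | 1
Pia | 1
NULL | 3
NULL | 4
NULL | 6

(Dave, 1); (Dave, 1); (Dave, 1); (Judy, 2); (Pia, 1); (Pia, 1); (Pia, 1); (NULL, 3); (NULL, 4); (NULL, 6)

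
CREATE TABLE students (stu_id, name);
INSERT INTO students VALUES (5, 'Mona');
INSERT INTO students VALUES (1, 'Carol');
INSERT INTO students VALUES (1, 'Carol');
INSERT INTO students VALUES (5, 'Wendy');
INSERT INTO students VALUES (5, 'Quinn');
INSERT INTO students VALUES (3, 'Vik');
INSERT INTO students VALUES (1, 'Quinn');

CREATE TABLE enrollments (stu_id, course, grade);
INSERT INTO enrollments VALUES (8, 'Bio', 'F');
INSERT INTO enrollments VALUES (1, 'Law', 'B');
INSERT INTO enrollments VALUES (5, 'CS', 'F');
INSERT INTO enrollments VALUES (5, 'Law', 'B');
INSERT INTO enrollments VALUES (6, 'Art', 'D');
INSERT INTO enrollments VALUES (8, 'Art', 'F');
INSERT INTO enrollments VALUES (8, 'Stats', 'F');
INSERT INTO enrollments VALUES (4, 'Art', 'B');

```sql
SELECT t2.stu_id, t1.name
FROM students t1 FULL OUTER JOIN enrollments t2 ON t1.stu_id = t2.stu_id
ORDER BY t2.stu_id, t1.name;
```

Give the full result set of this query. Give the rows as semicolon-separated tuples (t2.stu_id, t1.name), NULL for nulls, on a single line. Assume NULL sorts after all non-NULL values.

FULL OUTER JOIN keeps every row from both sides; unmatched rows get NULL for the other side's columns.
Matching on t1.stu_id = t2.stu_id.
Matched pairs: 9; unmatched t1 rows kept: 1; unmatched t2 rows kept: 5.

(1, Carol); (1, Carol); (1, Quinn); (4, NULL); (5, Mona); (5, Mona); (5, Quinn); (5, Quinn); (5, Wendy); (5, Wendy); (6, NULL); (8, NULL); (8, NULL); (8, NULL); (NULL, Vik)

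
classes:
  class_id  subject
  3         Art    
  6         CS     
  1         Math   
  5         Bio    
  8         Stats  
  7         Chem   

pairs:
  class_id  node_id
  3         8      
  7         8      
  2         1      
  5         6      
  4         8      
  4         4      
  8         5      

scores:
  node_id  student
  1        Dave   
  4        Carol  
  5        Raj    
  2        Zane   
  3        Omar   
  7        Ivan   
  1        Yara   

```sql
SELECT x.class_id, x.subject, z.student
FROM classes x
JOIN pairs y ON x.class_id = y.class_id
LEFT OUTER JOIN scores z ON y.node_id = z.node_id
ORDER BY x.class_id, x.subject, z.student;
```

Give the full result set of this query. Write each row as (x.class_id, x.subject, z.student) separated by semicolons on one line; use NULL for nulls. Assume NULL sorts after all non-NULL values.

Step 1 — x INNER JOIN y on class_id → 4 row(s).
Then LEFT JOIN `scores z` on node_id: each of those 4 rows is kept; rows whose y.node_id has no match in z get NULL for z's columns.

(3, Art, NULL); (5, Bio, NULL); (7, Chem, NULL); (8, Stats, Raj)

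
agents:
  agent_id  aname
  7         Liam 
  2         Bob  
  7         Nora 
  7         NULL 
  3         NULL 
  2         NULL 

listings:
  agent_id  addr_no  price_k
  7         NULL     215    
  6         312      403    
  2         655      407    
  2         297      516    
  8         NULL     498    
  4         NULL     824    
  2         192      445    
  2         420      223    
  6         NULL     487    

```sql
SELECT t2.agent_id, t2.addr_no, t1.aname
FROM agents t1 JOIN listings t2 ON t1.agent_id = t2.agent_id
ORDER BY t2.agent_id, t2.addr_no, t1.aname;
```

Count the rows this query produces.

INNER JOIN keeps only pairs where the ON condition holds.
Matching on t1.agent_id = t2.agent_id.
Matched pairs: 11.
Total: 11 rows.

11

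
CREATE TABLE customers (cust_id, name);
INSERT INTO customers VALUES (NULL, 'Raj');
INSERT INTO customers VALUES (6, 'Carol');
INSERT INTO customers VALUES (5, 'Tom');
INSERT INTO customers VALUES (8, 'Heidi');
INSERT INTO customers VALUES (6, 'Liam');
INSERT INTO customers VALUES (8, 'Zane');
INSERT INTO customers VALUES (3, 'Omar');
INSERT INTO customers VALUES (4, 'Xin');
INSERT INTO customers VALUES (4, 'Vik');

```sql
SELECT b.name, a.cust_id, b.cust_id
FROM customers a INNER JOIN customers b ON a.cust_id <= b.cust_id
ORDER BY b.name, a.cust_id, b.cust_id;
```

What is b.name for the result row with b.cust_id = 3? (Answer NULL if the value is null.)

Omar

INNER JOIN keeps only pairs where the ON condition holds.
Matching on a.cust_id <= b.cust_id. A NULL in a compared column never satisfies the condition.
- a row (cust_id=NULL): no match → dropped.
- a row (cust_id=6): matches 4 b row(s) → 4 output row(s).
- a row (cust_id=5): matches 5 b row(s) → 5 output row(s).
- a row (cust_id=8): matches 2 b row(s) → 2 output row(s).
- a row (cust_id=6): matches 4 b row(s) → 4 output row(s).
- a row (cust_id=8): matches 2 b row(s) → 2 output row(s).
- a row (cust_id=3): matches 8 b row(s) → 8 output row(s).
- a row (cust_id=4): matches 7 b row(s) → 7 output row(s).
- a row (cust_id=4): matches 7 b row(s) → 7 output row(s).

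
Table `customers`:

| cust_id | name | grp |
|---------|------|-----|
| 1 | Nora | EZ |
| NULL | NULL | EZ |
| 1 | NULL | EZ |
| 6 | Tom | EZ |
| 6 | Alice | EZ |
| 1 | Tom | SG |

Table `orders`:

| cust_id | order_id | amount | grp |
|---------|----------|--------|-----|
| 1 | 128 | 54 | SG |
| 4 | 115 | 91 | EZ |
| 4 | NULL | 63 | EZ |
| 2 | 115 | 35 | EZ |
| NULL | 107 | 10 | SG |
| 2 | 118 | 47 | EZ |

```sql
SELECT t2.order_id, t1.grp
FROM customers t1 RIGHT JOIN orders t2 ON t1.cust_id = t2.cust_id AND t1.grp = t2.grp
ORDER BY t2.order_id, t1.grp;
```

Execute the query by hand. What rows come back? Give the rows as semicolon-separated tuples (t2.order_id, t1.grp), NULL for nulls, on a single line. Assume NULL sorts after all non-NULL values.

(107, NULL); (115, NULL); (115, NULL); (118, NULL); (128, SG); (NULL, NULL)

RIGHT JOIN keeps every row from `orders`; unmatched rows get NULL for `customers`'s columns.
Matching on t1.cust_id = t2.cust_id AND t1.grp = t2.grp. A NULL in a compared column never satisfies the condition.
- t1 (cust_id=1, grp=EZ) has no partner in t2.
- t1 (cust_id=NULL, grp=EZ) has no partner in t2.
- t1 (cust_id=1, grp=EZ) has no partner in t2.
- t1 (cust_id=6, grp=EZ) has no partner in t2.
- t1 (cust_id=6, grp=EZ) has no partner in t2.
- t1 (cust_id=1, grp=SG) pairs with 1 row(s) of t2.
- 5 row(s) from t2 found no t1 partner → padded with NULL.
After projecting and ordering:
t2.order_id | t1.grp
107 | NULL
115 | NULL
115 | NULL
118 | NULL
128 | SG
NULL | NULL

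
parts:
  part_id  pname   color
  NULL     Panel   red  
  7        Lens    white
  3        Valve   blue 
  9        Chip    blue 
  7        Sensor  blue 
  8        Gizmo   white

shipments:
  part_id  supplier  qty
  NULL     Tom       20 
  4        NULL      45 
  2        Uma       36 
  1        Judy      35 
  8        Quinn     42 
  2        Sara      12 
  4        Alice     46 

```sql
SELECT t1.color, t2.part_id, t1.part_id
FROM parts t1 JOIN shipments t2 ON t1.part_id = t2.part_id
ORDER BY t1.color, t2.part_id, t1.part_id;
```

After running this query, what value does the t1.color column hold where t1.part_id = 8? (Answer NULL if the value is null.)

white

INNER JOIN keeps only pairs where the ON condition holds.
Matching on t1.part_id = t2.part_id. A NULL in a compared column never satisfies the condition.
- t1 (part_id=NULL) has no partner → excluded.
- t1 (part_id=7) has no partner → excluded.
- t1 (part_id=3) has no partner → excluded.
- t1 (part_id=9) has no partner → excluded.
- t1 (part_id=7) has no partner → excluded.
- t1 (part_id=8) pairs with 1 row(s) of t2.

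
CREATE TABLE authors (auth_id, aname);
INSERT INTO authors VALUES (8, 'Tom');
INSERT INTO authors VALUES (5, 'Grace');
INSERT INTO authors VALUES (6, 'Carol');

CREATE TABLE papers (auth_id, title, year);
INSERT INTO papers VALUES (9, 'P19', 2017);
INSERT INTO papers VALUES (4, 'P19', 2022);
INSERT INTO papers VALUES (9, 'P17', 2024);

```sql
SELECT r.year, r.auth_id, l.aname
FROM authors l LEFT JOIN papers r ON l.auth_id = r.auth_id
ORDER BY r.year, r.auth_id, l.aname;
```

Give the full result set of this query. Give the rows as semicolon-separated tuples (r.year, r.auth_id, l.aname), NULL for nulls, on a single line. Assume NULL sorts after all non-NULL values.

LEFT JOIN keeps every row from `authors`; unmatched rows get NULL for `papers`'s columns.
Matching on l.auth_id = r.auth_id.
Matched pairs: 0; unmatched l rows kept: 3.

(NULL, NULL, Carol); (NULL, NULL, Grace); (NULL, NULL, Tom)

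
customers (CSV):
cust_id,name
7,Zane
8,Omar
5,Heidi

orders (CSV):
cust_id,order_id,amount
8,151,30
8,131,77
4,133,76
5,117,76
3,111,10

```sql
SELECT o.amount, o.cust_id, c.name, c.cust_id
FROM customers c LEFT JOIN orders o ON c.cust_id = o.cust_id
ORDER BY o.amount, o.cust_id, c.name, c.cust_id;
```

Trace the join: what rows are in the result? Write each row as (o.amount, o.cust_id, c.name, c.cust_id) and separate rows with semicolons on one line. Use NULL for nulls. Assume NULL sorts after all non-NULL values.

(30, 8, Omar, 8); (76, 5, Heidi, 5); (77, 8, Omar, 8); (NULL, NULL, Zane, 7)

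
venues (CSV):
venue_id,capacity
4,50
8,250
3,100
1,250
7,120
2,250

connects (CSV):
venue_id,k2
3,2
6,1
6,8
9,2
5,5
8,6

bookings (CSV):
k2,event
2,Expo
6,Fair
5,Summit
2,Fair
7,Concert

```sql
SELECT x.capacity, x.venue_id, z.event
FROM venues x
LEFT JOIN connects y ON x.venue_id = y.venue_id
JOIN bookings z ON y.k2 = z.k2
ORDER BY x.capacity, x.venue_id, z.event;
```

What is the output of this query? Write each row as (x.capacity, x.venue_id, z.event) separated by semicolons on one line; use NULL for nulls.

(100, 3, Expo); (100, 3, Fair); (250, 8, Fair)

Joins associate left-to-right: venues LEFT JOIN connects on venue_id gives 6 intermediate row(s).
Then INNER JOIN `bookings z` on k2: keep only rows whose y.k2 appears in z.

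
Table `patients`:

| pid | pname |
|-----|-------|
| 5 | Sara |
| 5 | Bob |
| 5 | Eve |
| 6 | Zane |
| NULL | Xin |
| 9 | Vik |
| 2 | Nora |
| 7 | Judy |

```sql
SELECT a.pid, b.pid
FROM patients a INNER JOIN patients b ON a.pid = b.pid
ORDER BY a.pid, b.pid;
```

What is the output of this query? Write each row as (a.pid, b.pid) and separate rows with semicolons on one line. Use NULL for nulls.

INNER JOIN keeps only pairs where the ON condition holds.
Matching on a.pid = b.pid. A NULL in a compared column never satisfies the condition.
Matched pairs: 13.

(2, 2); (5, 5); (5, 5); (5, 5); (5, 5); (5, 5); (5, 5); (5, 5); (5, 5); (5, 5); (6, 6); (7, 7); (9, 9)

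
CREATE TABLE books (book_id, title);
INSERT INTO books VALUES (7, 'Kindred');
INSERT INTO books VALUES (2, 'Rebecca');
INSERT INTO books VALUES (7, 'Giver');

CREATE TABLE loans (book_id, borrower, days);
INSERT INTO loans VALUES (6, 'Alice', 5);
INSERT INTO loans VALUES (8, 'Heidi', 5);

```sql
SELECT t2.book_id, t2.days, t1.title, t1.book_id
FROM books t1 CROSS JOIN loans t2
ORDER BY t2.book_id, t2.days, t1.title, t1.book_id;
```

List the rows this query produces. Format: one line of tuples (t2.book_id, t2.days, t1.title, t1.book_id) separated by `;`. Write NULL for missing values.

(6, 5, Giver, 7); (6, 5, Kindred, 7); (6, 5, Rebecca, 2); (8, 5, Giver, 7); (8, 5, Kindred, 7); (8, 5, Rebecca, 2)

CROSS JOIN pairs every row of `books` with every row of `loans`: 3 × 2 = 6 rows.
After projecting and ordering:
t2.book_id | t2.days | t1.title | t1.book_id
6 | 5 | Giver | 7
6 | 5 | Kindred | 7
6 | 5 | Rebecca | 2
8 | 5 | Giver | 7
8 | 5 | Kindred | 7
8 | 5 | Rebecca | 2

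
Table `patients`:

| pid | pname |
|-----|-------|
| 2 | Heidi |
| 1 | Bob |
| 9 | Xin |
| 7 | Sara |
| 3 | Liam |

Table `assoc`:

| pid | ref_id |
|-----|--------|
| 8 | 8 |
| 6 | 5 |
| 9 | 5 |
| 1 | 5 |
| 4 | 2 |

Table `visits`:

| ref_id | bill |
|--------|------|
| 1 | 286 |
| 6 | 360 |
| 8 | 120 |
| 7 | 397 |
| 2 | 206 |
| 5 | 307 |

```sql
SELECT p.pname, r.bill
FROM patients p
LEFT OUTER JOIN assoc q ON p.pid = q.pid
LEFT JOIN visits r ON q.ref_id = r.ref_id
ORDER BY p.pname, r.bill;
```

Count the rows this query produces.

5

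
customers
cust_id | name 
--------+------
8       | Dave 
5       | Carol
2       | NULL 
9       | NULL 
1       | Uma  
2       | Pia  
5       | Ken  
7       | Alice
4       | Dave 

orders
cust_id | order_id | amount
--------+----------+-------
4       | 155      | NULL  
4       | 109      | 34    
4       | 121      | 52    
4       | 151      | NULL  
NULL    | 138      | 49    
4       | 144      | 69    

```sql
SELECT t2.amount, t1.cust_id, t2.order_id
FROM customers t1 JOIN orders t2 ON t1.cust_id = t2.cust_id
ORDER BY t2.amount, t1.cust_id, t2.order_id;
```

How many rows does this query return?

INNER JOIN keeps only pairs where the ON condition holds.
Matching on t1.cust_id = t2.cust_id. A NULL in a compared column never satisfies the condition.
Matched pairs: 5.
Total: 5 rows.

5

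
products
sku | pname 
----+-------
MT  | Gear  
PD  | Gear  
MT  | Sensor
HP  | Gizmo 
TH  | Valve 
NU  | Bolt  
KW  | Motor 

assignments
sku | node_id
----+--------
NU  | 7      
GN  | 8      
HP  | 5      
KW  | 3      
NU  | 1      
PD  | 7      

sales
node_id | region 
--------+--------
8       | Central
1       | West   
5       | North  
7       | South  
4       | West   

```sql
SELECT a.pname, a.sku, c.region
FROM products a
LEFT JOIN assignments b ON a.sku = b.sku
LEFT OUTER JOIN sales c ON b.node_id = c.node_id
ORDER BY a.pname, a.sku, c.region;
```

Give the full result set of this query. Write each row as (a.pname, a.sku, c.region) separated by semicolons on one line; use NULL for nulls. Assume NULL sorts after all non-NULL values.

(Bolt, NU, South); (Bolt, NU, West); (Gear, MT, NULL); (Gear, PD, South); (Gizmo, HP, North); (Motor, KW, NULL); (Sensor, MT, NULL); (Valve, TH, NULL)

Step 1 — a LEFT JOIN b on sku → 8 row(s).
Then LEFT JOIN `sales c` on node_id: each of those 8 rows is kept; rows whose b.node_id has no match in c get NULL for c's columns.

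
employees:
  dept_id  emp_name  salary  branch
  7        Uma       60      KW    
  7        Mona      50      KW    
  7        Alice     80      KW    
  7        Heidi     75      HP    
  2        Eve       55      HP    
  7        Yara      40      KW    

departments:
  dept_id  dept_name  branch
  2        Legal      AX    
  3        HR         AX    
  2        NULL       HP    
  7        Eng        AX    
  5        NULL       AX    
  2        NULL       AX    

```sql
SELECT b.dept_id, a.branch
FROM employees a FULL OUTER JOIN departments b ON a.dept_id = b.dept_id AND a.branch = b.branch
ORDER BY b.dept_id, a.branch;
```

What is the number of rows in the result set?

FULL OUTER JOIN keeps every row from both sides; unmatched rows get NULL for the other side's columns.
Matching on a.dept_id = b.dept_id AND a.branch = b.branch.
- dept_id=7, branch=KW: no b row matches, row kept with b columns NULL.
- dept_id=7, branch=KW: no b row matches, row kept with b columns NULL.
- dept_id=7, branch=KW: no b row matches, row kept with b columns NULL.
- dept_id=7, branch=HP: no b row matches, row kept with b columns NULL.
- dept_id=2, branch=HP: 1 matching b row(s), so 1 row(s) emitted.
- dept_id=7, branch=KW: no b row matches, row kept with b columns NULL.
- 5 row(s) from b found no a partner → padded with NULL.
Total: 1 matched + 10 padded = 11 rows.

11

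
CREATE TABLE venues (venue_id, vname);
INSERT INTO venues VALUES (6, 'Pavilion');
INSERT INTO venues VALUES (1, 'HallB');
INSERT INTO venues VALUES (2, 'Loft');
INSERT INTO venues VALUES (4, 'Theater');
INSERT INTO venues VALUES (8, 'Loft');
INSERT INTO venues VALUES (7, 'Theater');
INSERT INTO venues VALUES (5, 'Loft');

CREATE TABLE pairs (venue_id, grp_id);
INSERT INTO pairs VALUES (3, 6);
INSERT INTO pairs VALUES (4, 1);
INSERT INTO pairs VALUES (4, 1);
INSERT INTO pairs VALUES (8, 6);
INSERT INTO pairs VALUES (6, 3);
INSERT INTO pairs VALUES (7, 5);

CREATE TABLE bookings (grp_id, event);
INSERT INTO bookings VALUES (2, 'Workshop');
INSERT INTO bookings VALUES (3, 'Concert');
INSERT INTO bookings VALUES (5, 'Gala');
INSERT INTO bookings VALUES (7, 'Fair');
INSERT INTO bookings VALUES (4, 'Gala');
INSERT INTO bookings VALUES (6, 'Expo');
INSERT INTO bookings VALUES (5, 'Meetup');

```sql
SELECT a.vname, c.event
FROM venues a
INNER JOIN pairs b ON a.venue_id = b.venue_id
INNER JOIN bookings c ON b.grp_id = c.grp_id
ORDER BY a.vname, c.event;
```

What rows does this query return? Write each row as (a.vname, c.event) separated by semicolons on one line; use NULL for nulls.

Step 1 — a INNER JOIN b on venue_id → 5 row(s).
Then INNER JOIN `bookings c` on grp_id: keep only rows whose b.grp_id appears in c.

(Loft, Expo); (Pavilion, Concert); (Theater, Gala); (Theater, Meetup)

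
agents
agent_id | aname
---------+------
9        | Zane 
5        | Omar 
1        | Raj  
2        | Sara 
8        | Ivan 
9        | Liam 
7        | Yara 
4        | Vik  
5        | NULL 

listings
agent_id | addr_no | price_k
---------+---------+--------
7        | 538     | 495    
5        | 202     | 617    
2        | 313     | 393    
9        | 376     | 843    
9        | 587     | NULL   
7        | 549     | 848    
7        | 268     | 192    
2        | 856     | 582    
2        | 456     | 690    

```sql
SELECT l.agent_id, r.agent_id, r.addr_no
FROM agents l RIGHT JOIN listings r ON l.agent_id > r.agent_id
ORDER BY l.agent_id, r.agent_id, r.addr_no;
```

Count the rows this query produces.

36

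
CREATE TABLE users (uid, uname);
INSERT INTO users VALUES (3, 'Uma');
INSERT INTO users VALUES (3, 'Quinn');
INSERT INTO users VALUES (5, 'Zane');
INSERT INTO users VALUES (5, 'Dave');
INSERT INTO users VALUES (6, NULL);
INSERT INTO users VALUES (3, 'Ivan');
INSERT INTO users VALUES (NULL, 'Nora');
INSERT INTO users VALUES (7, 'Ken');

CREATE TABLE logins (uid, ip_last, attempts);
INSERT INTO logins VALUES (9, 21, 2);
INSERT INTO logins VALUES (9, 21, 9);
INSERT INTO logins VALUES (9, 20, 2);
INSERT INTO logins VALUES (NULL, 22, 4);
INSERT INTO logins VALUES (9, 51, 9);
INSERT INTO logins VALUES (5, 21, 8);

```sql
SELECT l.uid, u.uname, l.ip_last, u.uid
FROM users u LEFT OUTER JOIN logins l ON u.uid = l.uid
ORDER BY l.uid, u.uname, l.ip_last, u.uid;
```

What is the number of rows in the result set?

LEFT JOIN keeps every row from `users`; unmatched rows get NULL for `logins`'s columns.
Matching on u.uid = l.uid. A NULL in a compared column never satisfies the condition.
- u row (uid=3): no match → kept, l columns NULL.
- u row (uid=3): no match → kept, l columns NULL.
- u row (uid=5): matches 1 l row(s) → 1 output row(s).
- u row (uid=5): matches 1 l row(s) → 1 output row(s).
- u row (uid=6): no match → kept, l columns NULL.
- u row (uid=3): no match → kept, l columns NULL.
- u row (uid=NULL): no match → kept, l columns NULL.
- u row (uid=7): no match → kept, l columns NULL.
Total: 2 matched + 6 padded = 8 rows.

8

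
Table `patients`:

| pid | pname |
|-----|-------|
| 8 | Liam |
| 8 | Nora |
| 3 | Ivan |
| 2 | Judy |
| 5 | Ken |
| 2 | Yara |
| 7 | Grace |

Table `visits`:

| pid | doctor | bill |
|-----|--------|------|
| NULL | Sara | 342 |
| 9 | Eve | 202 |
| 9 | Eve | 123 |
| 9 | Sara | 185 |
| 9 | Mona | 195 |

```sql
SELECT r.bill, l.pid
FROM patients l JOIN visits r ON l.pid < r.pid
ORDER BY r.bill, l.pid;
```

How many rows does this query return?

INNER JOIN keeps only pairs where the ON condition holds.
Matching on l.pid < r.pid. A NULL in a compared column never satisfies the condition.
Matched pairs: 28.
Total: 28 rows.

28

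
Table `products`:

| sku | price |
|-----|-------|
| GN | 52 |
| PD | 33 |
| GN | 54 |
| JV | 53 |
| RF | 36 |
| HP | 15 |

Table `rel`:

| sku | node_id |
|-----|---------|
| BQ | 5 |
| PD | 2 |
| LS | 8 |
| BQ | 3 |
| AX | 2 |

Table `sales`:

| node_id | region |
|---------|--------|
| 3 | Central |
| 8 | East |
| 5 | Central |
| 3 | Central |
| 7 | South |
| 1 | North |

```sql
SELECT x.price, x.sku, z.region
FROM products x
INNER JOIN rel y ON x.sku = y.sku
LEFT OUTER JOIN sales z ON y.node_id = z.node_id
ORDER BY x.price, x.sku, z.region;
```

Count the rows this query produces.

Evaluate left to right. First `products x INNER JOIN rel y` on sku: 1 row(s).
Then LEFT JOIN `sales z` on node_id: each of those 1 rows is kept; rows whose y.node_id has no match in z get NULL for z's columns.
Result: 1 row(s).

1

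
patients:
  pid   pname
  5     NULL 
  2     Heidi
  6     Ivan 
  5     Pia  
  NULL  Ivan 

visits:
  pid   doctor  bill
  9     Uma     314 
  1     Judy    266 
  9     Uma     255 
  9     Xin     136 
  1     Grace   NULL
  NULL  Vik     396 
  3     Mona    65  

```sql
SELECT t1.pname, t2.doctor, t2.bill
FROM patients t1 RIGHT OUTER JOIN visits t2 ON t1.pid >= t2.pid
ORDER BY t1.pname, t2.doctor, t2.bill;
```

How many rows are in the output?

RIGHT JOIN keeps every row from `visits`; unmatched rows get NULL for `patients`'s columns.
Matching on t1.pid >= t2.pid. A NULL in a compared column never satisfies the condition.
- t1 (pid=5) pairs with 3 row(s) of t2.
- t1 (pid=2) pairs with 2 row(s) of t2.
- t1 (pid=6) pairs with 3 row(s) of t2.
- t1 (pid=5) pairs with 3 row(s) of t2.
- t1 (pid=NULL) has no partner in t2.
- plus 4 unmatched t2 row(s), each kept with NULL t1 columns.
Total: 11 matched + 4 padded = 15 rows.

15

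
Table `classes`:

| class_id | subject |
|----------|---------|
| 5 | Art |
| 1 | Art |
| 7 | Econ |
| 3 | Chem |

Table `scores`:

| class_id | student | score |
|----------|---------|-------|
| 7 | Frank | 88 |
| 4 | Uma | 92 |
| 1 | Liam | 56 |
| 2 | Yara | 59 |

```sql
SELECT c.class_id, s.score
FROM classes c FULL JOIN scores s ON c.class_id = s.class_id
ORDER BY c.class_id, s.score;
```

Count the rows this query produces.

FULL OUTER JOIN keeps every row from both sides; unmatched rows get NULL for the other side's columns.
Matching on c.class_id = s.class_id.
Matched pairs: 2; unmatched c rows kept: 2; unmatched s rows kept: 2.
Total: 2 matched + 4 padded = 6 rows.

6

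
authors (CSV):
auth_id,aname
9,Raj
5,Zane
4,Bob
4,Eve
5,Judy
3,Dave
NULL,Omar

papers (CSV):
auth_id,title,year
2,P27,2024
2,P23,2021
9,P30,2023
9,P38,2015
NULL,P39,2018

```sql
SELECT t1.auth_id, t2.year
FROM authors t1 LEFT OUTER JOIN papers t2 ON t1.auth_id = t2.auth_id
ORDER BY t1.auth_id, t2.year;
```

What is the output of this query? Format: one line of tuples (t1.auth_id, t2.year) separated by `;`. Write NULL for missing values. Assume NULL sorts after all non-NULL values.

(3, NULL); (4, NULL); (4, NULL); (5, NULL); (5, NULL); (9, 2015); (9, 2023); (NULL, NULL)

LEFT JOIN keeps every row from `authors`; unmatched rows get NULL for `papers`'s columns.
Matching on t1.auth_id = t2.auth_id. A NULL in a compared column never satisfies the condition.
Matched pairs: 2; unmatched t1 rows kept: 6.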